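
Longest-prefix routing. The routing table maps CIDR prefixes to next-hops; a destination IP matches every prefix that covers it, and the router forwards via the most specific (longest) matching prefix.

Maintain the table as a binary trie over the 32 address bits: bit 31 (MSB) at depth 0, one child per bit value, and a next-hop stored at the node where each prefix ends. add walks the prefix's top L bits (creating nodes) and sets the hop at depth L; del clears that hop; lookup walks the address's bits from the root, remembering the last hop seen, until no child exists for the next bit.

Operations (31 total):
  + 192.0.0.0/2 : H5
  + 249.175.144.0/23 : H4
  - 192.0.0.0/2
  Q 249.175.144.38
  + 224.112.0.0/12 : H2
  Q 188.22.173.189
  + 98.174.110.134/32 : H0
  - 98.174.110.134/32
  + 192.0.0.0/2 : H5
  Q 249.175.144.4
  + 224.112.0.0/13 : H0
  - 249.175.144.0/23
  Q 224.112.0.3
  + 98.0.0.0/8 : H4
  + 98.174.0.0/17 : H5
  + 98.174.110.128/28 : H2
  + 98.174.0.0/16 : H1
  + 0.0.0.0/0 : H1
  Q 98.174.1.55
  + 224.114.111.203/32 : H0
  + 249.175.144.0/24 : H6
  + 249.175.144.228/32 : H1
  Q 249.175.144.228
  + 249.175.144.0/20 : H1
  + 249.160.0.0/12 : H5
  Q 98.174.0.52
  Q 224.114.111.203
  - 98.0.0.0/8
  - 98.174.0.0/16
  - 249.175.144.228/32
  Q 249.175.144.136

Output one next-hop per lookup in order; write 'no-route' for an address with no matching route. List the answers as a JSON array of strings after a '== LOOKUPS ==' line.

Trace:
  add 192.0.0.0/2 -> H5 at depth 2
  add 249.175.144.0/23 -> H4 at depth 23
  - 192.0.0.0/2 clear@2
  Q 249.175.144.38: descend 11111001101011111001000 ; hops seen [H4] ; pick H4
  add 224.112.0.0/12 -> H2 at depth 12
  Q 188.22.173.189: descend 1 ; hops seen [∅] ; pick no-route
  add 98.174.110.134/32 -> H0 at depth 32
  - 98.174.110.134/32 clear@32
  add 192.0.0.0/2 -> H5 at depth 2
  Q 249.175.144.4: descend 11111001101011111001000 ; hops seen [H5,H4] ; pick H4
  add 224.112.0.0/13 -> H0 at depth 13
  - 249.175.144.0/23 clear@23
  Q 224.112.0.3: descend 1110000001110 ; hops seen [H5,H2,H0] ; pick H0
  add 98.0.0.0/8 -> H4 at depth 8
  add 98.174.0.0/17 -> H5 at depth 17
  add 98.174.110.128/28 -> H2 at depth 28
  add 98.174.0.0/16 -> H1 at depth 16
  add 0.0.0.0/0 -> H1 at depth 0
  Q 98.174.1.55: descend 01100010101011100 ; hops seen [H1,H4,H1,H5] ; pick H5
  add 224.114.111.203/32 -> H0 at depth 32
  add 249.175.144.0/24 -> H6 at depth 24
  add 249.175.144.228/32 -> H1 at depth 32
  Q 249.175.144.228: descend 11111001101011111001000011100100 ; hops seen [H1,H5,H6,H1] ; pick H1
  add 249.175.144.0/20 -> H1 at depth 20
  add 249.160.0.0/12 -> H5 at depth 12
  Q 98.174.0.52: descend 01100010101011100 ; hops seen [H1,H4,H1,H5] ; pick H5
  Q 224.114.111.203: descend 11100000011100100110111111001011 ; hops seen [H1,H5,H2,H0,H0] ; pick H0
  - 98.0.0.0/8 clear@8
  - 98.174.0.0/16 clear@16
  - 249.175.144.228/32 clear@32
  Q 249.175.144.136: descend 1111100110101111100100001 ; hops seen [H1,H5,H5,H1,H6] ; pick H6

== LOOKUPS ==
["H4","no-route","H4","H0","H5","H1","H5","H0","H6"]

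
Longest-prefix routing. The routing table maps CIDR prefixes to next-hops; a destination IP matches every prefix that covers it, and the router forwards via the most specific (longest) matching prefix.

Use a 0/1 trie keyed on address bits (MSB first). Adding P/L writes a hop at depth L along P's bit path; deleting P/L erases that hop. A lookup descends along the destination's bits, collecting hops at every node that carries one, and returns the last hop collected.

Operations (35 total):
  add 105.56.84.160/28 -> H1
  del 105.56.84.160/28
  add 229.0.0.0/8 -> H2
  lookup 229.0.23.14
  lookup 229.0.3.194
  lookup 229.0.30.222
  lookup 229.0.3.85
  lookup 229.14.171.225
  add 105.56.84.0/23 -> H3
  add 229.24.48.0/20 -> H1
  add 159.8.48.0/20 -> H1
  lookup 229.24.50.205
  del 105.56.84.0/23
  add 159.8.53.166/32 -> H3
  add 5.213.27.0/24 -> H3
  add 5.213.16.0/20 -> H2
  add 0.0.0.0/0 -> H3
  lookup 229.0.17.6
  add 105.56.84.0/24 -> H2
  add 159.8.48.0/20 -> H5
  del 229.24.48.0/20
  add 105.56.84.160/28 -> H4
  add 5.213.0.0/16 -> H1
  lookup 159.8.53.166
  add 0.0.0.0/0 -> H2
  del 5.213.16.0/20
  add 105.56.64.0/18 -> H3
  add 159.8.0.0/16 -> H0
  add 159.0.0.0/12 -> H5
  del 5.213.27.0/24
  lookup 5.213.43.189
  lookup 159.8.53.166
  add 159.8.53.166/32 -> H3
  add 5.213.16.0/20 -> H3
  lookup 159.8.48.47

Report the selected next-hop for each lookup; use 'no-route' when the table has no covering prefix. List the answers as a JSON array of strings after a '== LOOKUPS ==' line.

Process each operation:
  + 105.56.84.160/28 (H1) depth=28
  del 105.56.84.160/28 (clear depth 28)
  + 229.0.0.0/8 (H2) depth=8
  lookup 229.0.23.14: bits 11100101 walk d0:-→d1:-→d2:-→d3:-→d4:-→d5:-→d6:-→d7:-→d8:H2 -> H2
  lookup 229.0.3.194: bits 11100101 walk d0:-→d1:-→d2:-→d3:-→d4:-→d5:-→d6:-→d7:-→d8:H2 -> H2
  lookup 229.0.30.222: bits 11100101 walk d0:-→d1:-→d2:-→d3:-→d4:-→d5:-→d6:-→d7:-→d8:H2 -> H2
  lookup 229.0.3.85: bits 11100101 walk d0:-→d1:-→d2:-→d3:-→d4:-→d5:-→d6:-→d7:-→d8:H2 -> H2
  lookup 229.14.171.225: bits 11100101 walk d0:-→d1:-→d2:-→d3:-→d4:-→d5:-→d6:-→d7:-→d8:H2 -> H2
  + 105.56.84.0/23 (H3) depth=23
  + 229.24.48.0/20 (H1) depth=20
  + 159.8.48.0/20 (H1) depth=20
  lookup 229.24.50.205: bits 11100101000110000011 walk d0:-→d1:-→d2:-→d3:-→d4:-→d5:-→d6:-→d7:-→d8:H2→d9:-→d10:-→d11:-→d12:-→d13:-→d14:-→d15:-→d16:-→d17:-→d18:-→d19:-→d20:H1 -> H1
  del 105.56.84.0/23 (clear depth 23)
  + 159.8.53.166/32 (H3) depth=32
  + 5.213.27.0/24 (H3) depth=24
  + 5.213.16.0/20 (H2) depth=20
  + 0.0.0.0/0 (H3) depth=0
  lookup 229.0.17.6: bits 11100101000 walk d0:H3→d1:-→d2:-→d3:-→d4:-→d5:-→d6:-→d7:-→d8:H2→d9:-→d10:-→d11:- -> H2
  + 105.56.84.0/24 (H2) depth=24
  + 159.8.48.0/20 (H5) depth=20
  del 229.24.48.0/20 (clear depth 20)
  + 105.56.84.160/28 (H4) depth=28
  + 5.213.0.0/16 (H1) depth=16
  lookup 159.8.53.166: bits 10011111000010000011010110100110 walk d0:H3→d1:-→d2:-→d3:-→d4:-→d5:-→d6:-→d7:-→d8:-→d9:-→d10:-→d11:-→d12:-→d13:-→d14:-→d15:-→d16:-→d17:-→d18:-→d19:-→d20:H5→d21:-→d22:-→d23:-→d24:-→d25:-→d26:-→d27:-→d28:-→d29:-→d30:-→d31:-→d32:H3 -> H3
  + 0.0.0.0/0 (H2) depth=0
  del 5.213.16.0/20 (clear depth 20)
  + 105.56.64.0/18 (H3) depth=18
  + 159.8.0.0/16 (H0) depth=16
  + 159.0.0.0/12 (H5) depth=12
  del 5.213.27.0/24 (clear depth 24)
  lookup 5.213.43.189: bits 000001011101010100 walk d0:H2→d1:-→d2:-→d3:-→d4:-→d5:-→d6:-→d7:-→d8:-→d9:-→d10:-→d11:-→d12:-→d13:-→d14:-→d15:-→d16:H1→d17:-→d18:- -> H1
  lookup 159.8.53.166: bits 10011111000010000011010110100110 walk d0:H2→d1:-→d2:-→d3:-→d4:-→d5:-→d6:-→d7:-→d8:-→d9:-→d10:-→d11:-→d12:H5→d13:-→d14:-→d15:-→d16:H0→d17:-→d18:-→d19:-→d20:H5→d21:-→d22:-→d23:-→d24:-→d25:-→d26:-→d27:-→d28:-→d29:-→d30:-→d31:-→d32:H3 -> H3
  + 159.8.53.166/32 (H3) depth=32
  + 5.213.16.0/20 (H3) depth=20
  lookup 159.8.48.47: bits 100111110000100000110 walk d0:H2→d1:-→d2:-→d3:-→d4:-→d5:-→d6:-→d7:-→d8:-→d9:-→d10:-→d11:-→d12:H5→d13:-→d14:-→d15:-→d16:H0→d17:-→d18:-→d19:-→d20:H5→d21:- -> H5

== LOOKUPS ==
["H2","H2","H2","H2","H2","H1","H2","H3","H1","H3","H5"]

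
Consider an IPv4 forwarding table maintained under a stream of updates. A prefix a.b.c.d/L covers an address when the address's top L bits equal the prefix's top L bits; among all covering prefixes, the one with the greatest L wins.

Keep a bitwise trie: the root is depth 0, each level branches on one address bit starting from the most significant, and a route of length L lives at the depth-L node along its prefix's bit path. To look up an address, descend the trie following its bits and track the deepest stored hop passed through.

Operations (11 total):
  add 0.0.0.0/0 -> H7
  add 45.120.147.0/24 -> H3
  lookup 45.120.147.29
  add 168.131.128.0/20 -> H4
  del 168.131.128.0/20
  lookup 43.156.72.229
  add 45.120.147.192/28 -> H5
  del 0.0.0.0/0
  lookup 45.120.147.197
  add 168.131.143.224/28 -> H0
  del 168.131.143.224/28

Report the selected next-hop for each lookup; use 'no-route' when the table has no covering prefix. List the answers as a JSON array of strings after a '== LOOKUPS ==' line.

Trace:
  + 0.0.0.0/0 (H7) depth=0
  + 45.120.147.0/24 (H3) depth=24
  lookup 45.120.147.29: bits 001011010111100010010011 walk d0:H7→d1:-→d2:-→d3:-→d4:-→d5:-→d6:-→d7:-→d8:-→d9:-→d10:-→d11:-→d12:-→d13:-→d14:-→d15:-→d16:-→d17:-→d18:-→d19:-→d20:-→d21:-→d22:-→d23:-→d24:H3 -> H3
  + 168.131.128.0/20 (H4) depth=20
  - 168.131.128.0/20 clear@20
  lookup 43.156.72.229: bits 00101 walk d0:H7→d1:-→d2:-→d3:-→d4:-→d5:- -> H7
  + 45.120.147.192/28 (H5) depth=28
  - 0.0.0.0/0 clear@0
  lookup 45.120.147.197: bits 0010110101111000100100111100 walk d0:-→d1:-→d2:-→d3:-→d4:-→d5:-→d6:-→d7:-→d8:-→d9:-→d10:-→d11:-→d12:-→d13:-→d14:-→d15:-→d16:-→d17:-→d18:-→d19:-→d20:-→d21:-→d22:-→d23:-→d24:H3→d25:-→d26:-→d27:-→d28:H5 -> H5
  + 168.131.143.224/28 (H0) depth=28
  - 168.131.143.224/28 clear@28

== LOOKUPS ==
["H3","H7","H5"]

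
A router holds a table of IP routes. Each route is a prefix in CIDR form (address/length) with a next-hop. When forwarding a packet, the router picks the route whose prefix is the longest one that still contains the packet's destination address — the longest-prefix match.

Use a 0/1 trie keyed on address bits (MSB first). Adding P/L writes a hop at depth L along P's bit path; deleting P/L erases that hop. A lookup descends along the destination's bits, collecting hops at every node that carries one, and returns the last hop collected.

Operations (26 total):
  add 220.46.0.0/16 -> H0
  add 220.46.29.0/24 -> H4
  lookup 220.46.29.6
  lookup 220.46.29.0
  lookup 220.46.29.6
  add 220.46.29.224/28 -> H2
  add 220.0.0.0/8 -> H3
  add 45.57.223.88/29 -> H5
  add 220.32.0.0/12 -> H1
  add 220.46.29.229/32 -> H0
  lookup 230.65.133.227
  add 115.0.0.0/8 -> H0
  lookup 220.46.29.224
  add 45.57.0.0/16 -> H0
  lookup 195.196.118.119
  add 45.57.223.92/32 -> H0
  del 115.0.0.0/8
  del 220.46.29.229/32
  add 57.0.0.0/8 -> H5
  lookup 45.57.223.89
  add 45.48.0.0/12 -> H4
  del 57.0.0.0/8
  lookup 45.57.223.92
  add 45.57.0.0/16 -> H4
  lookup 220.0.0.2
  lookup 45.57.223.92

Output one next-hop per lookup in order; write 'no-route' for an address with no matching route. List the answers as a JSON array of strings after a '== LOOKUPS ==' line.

Process each operation:
  add 220.46.0.0/16 -> H0 at depth 16
  add 220.46.29.0/24 -> H4 at depth 24
  Q 220.46.29.6: descend 110111000010111000011101 ; hops seen [H0,H4] ; pick H4
  Q 220.46.29.0: descend 110111000010111000011101 ; hops seen [H0,H4] ; pick H4
  Q 220.46.29.6: descend 110111000010111000011101 ; hops seen [H0,H4] ; pick H4
  add 220.46.29.224/28 -> H2 at depth 28
  add 220.0.0.0/8 -> H3 at depth 8
  add 45.57.223.88/29 -> H5 at depth 29
  add 220.32.0.0/12 -> H1 at depth 12
  add 220.46.29.229/32 -> H0 at depth 32
  Q 230.65.133.227: descend 11 ; hops seen [∅] ; pick no-route
  add 115.0.0.0/8 -> H0 at depth 8
  Q 220.46.29.224: descend 11011100001011100001110111100 ; hops seen [H3,H1,H0,H4,H2] ; pick H2
  add 45.57.0.0/16 -> H0 at depth 16
  Q 195.196.118.119: descend 110 ; hops seen [∅] ; pick no-route
  add 45.57.223.92/32 -> H0 at depth 32
  del 115.0.0.0/8 (clear depth 8)
  del 220.46.29.229/32 (clear depth 32)
  add 57.0.0.0/8 -> H5 at depth 8
  Q 45.57.223.89: descend 00101101001110011101111101011 ; hops seen [H0,H5] ; pick H5
  add 45.48.0.0/12 -> H4 at depth 12
  del 57.0.0.0/8 (clear depth 8)
  Q 45.57.223.92: descend 00101101001110011101111101011100 ; hops seen [H4,H0,H5,H0] ; pick H0
  add 45.57.0.0/16 -> H4 at depth 16
  Q 220.0.0.2: descend 1101110000 ; hops seen [H3] ; pick H3
  Q 45.57.223.92: descend 00101101001110011101111101011100 ; hops seen [H4,H4,H5,H0] ; pick H0

== LOOKUPS ==
["H4","H4","H4","no-route","H2","no-route","H5","H0","H3","H0"]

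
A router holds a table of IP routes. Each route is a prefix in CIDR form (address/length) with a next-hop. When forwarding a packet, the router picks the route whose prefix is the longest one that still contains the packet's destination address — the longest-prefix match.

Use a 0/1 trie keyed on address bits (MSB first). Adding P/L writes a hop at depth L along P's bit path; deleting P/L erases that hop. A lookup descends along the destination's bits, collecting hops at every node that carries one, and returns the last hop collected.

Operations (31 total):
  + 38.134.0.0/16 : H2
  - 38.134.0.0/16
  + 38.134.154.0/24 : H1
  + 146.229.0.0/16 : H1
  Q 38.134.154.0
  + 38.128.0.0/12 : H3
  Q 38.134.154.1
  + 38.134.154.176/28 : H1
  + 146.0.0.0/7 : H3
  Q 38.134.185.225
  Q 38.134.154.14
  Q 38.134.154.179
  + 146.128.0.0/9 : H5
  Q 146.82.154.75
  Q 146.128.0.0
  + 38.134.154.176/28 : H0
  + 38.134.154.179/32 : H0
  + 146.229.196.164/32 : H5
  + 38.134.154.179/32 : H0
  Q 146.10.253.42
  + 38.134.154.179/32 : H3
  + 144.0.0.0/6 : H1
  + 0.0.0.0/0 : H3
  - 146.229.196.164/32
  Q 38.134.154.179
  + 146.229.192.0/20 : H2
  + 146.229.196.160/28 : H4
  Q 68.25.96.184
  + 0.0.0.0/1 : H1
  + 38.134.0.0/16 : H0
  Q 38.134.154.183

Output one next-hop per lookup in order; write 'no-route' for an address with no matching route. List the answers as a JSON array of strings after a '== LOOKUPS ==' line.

Apply in order:
  + 38.134.0.0/16 (H2) depth=16
  del 38.134.0.0/16 (clear depth 16)
  + 38.134.154.0/24 (H1) depth=24
  + 146.229.0.0/16 (H1) depth=16
  ? 38.134.154.0  path d0:-→d1:-→d2:-→d3:-→d4:-→d5:-→d6:-→d7:-→d8:-→d9:-→d10:-→d11:-→d12:-→d13:-→d14:-→d15:-→d16:-→d17:-→d18:-→d19:-→d20:-→d21:-→d22:-→d23:-→d24:H1  best=H1
  + 38.128.0.0/12 (H3) depth=12
  ? 38.134.154.1  path d0:-→d1:-→d2:-→d3:-→d4:-→d5:-→d6:-→d7:-→d8:-→d9:-→d10:-→d11:-→d12:H3→d13:-→d14:-→d15:-→d16:-→d17:-→d18:-→d19:-→d20:-→d21:-→d22:-→d23:-→d24:H1  best=H1
  + 38.134.154.176/28 (H1) depth=28
  + 146.0.0.0/7 (H3) depth=7
  ? 38.134.185.225  path d0:-→d1:-→d2:-→d3:-→d4:-→d5:-→d6:-→d7:-→d8:-→d9:-→d10:-→d11:-→d12:H3→d13:-→d14:-→d15:-→d16:-→d17:-→d18:-  best=H3
  ? 38.134.154.14  path d0:-→d1:-→d2:-→d3:-→d4:-→d5:-→d6:-→d7:-→d8:-→d9:-→d10:-→d11:-→d12:H3→d13:-→d14:-→d15:-→d16:-→d17:-→d18:-→d19:-→d20:-→d21:-→d22:-→d23:-→d24:H1  best=H1
  ? 38.134.154.179  path d0:-→d1:-→d2:-→d3:-→d4:-→d5:-→d6:-→d7:-→d8:-→d9:-→d10:-→d11:-→d12:H3→d13:-→d14:-→d15:-→d16:-→d17:-→d18:-→d19:-→d20:-→d21:-→d22:-→d23:-→d24:H1→d25:-→d26:-→d27:-→d28:H1  best=H1
  + 146.128.0.0/9 (H5) depth=9
  ? 146.82.154.75  path d0:-→d1:-→d2:-→d3:-→d4:-→d5:-→d6:-→d7:H3→d8:-  best=H3
  ? 146.128.0.0  path d0:-→d1:-→d2:-→d3:-→d4:-→d5:-→d6:-→d7:H3→d8:-→d9:H5  best=H5
  + 38.134.154.176/28 (H0) depth=28
  + 38.134.154.179/32 (H0) depth=32
  + 146.229.196.164/32 (H5) depth=32
  + 38.134.154.179/32 (H0) depth=32
  ? 146.10.253.42  path d0:-→d1:-→d2:-→d3:-→d4:-→d5:-→d6:-→d7:H3→d8:-  best=H3
  + 38.134.154.179/32 (H3) depth=32
  + 144.0.0.0/6 (H1) depth=6
  + 0.0.0.0/0 (H3) depth=0
  del 146.229.196.164/32 (clear depth 32)
  ? 38.134.154.179  path d0:H3→d1:-→d2:-→d3:-→d4:-→d5:-→d6:-→d7:-→d8:-→d9:-→d10:-→d11:-→d12:H3→d13:-→d14:-→d15:-→d16:-→d17:-→d18:-→d19:-→d20:-→d21:-→d22:-→d23:-→d24:H1→d25:-→d26:-→d27:-→d28:H0→d29:-→d30:-→d31:-→d32:H3  best=H3
  + 146.229.192.0/20 (H2) depth=20
  + 146.229.196.160/28 (H4) depth=28
  ? 68.25.96.184  path d0:H3→d1:-  best=H3
  + 0.0.0.0/1 (H1) depth=1
  + 38.134.0.0/16 (H0) depth=16
  ? 38.134.154.183  path d0:H3→d1:H1→d2:-→d3:-→d4:-→d5:-→d6:-→d7:-→d8:-→d9:-→d10:-→d11:-→d12:H3→d13:-→d14:-→d15:-→d16:H0→d17:-→d18:-→d19:-→d20:-→d21:-→d22:-→d23:-→d24:H1→d25:-→d26:-→d27:-→d28:H0→d29:-  best=H0

== LOOKUPS ==
["H1","H1","H3","H1","H1","H3","H5","H3","H3","H3","H0"]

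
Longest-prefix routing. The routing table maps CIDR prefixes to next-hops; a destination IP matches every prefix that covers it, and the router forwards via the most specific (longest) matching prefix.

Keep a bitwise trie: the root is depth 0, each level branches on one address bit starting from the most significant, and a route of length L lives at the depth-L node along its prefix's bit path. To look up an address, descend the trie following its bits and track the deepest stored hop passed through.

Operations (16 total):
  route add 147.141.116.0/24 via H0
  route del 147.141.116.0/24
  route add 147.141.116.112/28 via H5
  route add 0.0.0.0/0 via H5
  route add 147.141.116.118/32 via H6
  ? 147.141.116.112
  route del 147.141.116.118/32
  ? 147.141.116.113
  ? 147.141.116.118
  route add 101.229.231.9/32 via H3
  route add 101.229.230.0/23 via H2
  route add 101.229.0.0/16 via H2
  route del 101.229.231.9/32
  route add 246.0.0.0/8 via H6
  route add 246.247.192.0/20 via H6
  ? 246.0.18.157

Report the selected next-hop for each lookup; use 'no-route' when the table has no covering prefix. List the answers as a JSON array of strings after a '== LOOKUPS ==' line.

Process each operation:
  + 147.141.116.0/24 (H0) depth=24
  del 147.141.116.0/24 (clear depth 24)
  + 147.141.116.112/28 (H5) depth=28
  + 0.0.0.0/0 (H5) depth=0
  + 147.141.116.118/32 (H6) depth=32
  Q 147.141.116.112: descend 10010011100011010111010001110 ; hops seen [H5,H5] ; pick H5
  del 147.141.116.118/32 (clear depth 32)
  Q 147.141.116.113: descend 10010011100011010111010001110 ; hops seen [H5,H5] ; pick H5
  Q 147.141.116.118: descend 10010011100011010111010001110110 ; hops seen [H5,H5] ; pick H5
  + 101.229.231.9/32 (H3) depth=32
  + 101.229.230.0/23 (H2) depth=23
  + 101.229.0.0/16 (H2) depth=16
  del 101.229.231.9/32 (clear depth 32)
  + 246.0.0.0/8 (H6) depth=8
  + 246.247.192.0/20 (H6) depth=20
  Q 246.0.18.157: descend 11110110 ; hops seen [H5,H6] ; pick H6

== LOOKUPS ==
["H5","H5","H5","H6"]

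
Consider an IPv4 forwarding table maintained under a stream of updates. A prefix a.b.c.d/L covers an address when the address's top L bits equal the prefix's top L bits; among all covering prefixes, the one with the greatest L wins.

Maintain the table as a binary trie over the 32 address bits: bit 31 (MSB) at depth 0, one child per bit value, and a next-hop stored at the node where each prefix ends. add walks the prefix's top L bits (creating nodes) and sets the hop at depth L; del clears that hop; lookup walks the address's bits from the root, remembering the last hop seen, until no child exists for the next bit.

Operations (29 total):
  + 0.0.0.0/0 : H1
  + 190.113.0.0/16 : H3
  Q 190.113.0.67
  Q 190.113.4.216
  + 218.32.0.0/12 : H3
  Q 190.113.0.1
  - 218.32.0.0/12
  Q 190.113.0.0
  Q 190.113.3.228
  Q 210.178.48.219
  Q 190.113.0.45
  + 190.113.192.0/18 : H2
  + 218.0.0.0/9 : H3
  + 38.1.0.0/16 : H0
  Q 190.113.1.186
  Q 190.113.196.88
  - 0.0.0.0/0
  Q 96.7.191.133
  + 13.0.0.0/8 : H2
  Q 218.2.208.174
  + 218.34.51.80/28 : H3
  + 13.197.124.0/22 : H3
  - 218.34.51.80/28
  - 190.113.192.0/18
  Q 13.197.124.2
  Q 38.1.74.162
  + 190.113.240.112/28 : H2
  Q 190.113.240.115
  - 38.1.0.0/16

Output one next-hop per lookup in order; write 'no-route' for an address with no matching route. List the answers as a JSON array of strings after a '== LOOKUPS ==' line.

Apply in order:
  add 0.0.0.0/0 -> H1 at depth 0
  add 190.113.0.0/16 -> H3 at depth 16
  lookup 190.113.0.67: bits 1011111001110001 walk d0:H1→d1:-→d2:-→d3:-→d4:-→d5:-→d6:-→d7:-→d8:-→d9:-→d10:-→d11:-→d12:-→d13:-→d14:-→d15:-→d16:H3 -> H3
  lookup 190.113.4.216: bits 1011111001110001 walk d0:H1→d1:-→d2:-→d3:-→d4:-→d5:-→d6:-→d7:-→d8:-→d9:-→d10:-→d11:-→d12:-→d13:-→d14:-→d15:-→d16:H3 -> H3
  add 218.32.0.0/12 -> H3 at depth 12
  lookup 190.113.0.1: bits 1011111001110001 walk d0:H1→d1:-→d2:-→d3:-→d4:-→d5:-→d6:-→d7:-→d8:-→d9:-→d10:-→d11:-→d12:-→d13:-→d14:-→d15:-→d16:H3 -> H3
  del 218.32.0.0/12 (clear depth 12)
  lookup 190.113.0.0: bits 1011111001110001 walk d0:H1→d1:-→d2:-→d3:-→d4:-→d5:-→d6:-→d7:-→d8:-→d9:-→d10:-→d11:-→d12:-→d13:-→d14:-→d15:-→d16:H3 -> H3
  lookup 190.113.3.228: bits 1011111001110001 walk d0:H1→d1:-→d2:-→d3:-→d4:-→d5:-→d6:-→d7:-→d8:-→d9:-→d10:-→d11:-→d12:-→d13:-→d14:-→d15:-→d16:H3 -> H3
  lookup 210.178.48.219: bits 1101 walk d0:H1→d1:-→d2:-→d3:-→d4:- -> H1
  lookup 190.113.0.45: bits 1011111001110001 walk d0:H1→d1:-→d2:-→d3:-→d4:-→d5:-→d6:-→d7:-→d8:-→d9:-→d10:-→d11:-→d12:-→d13:-→d14:-→d15:-→d16:H3 -> H3
  add 190.113.192.0/18 -> H2 at depth 18
  add 218.0.0.0/9 -> H3 at depth 9
  add 38.1.0.0/16 -> H0 at depth 16
  lookup 190.113.1.186: bits 1011111001110001 walk d0:H1→d1:-→d2:-→d3:-→d4:-→d5:-→d6:-→d7:-→d8:-→d9:-→d10:-→d11:-→d12:-→d13:-→d14:-→d15:-→d16:H3 -> H3
  lookup 190.113.196.88: bits 101111100111000111 walk d0:H1→d1:-→d2:-→d3:-→d4:-→d5:-→d6:-→d7:-→d8:-→d9:-→d10:-→d11:-→d12:-→d13:-→d14:-→d15:-→d16:H3→d17:-→d18:H2 -> H2
  del 0.0.0.0/0 (clear depth 0)
  lookup 96.7.191.133: bits 0 walk d0:-→d1:- -> no-route
  add 13.0.0.0/8 -> H2 at depth 8
  lookup 218.2.208.174: bits 1101101000 walk d0:-→d1:-→d2:-→d3:-→d4:-→d5:-→d6:-→d7:-→d8:-→d9:H3→d10:- -> H3
  add 218.34.51.80/28 -> H3 at depth 28
  add 13.197.124.0/22 -> H3 at depth 22
  del 218.34.51.80/28 (clear depth 28)
  del 190.113.192.0/18 (clear depth 18)
  lookup 13.197.124.2: bits 0000110111000101011111 walk d0:-→d1:-→d2:-→d3:-→d4:-→d5:-→d6:-→d7:-→d8:H2→d9:-→d10:-→d11:-→d12:-→d13:-→d14:-→d15:-→d16:-→d17:-→d18:-→d19:-→d20:-→d21:-→d22:H3 -> H3
  lookup 38.1.74.162: bits 0010011000000001 walk d0:-→d1:-→d2:-→d3:-→d4:-→d5:-→d6:-→d7:-→d8:-→d9:-→d10:-→d11:-→d12:-→d13:-→d14:-→d15:-→d16:H0 -> H0
  add 190.113.240.112/28 -> H2 at depth 28
  lookup 190.113.240.115: bits 1011111001110001111100000111 walk d0:-→d1:-→d2:-→d3:-→d4:-→d5:-→d6:-→d7:-→d8:-→d9:-→d10:-→d11:-→d12:-→d13:-→d14:-→d15:-→d16:H3→d17:-→d18:-→d19:-→d20:-→d21:-→d22:-→d23:-→d24:-→d25:-→d26:-→d27:-→d28:H2 -> H2
  del 38.1.0.0/16 (clear depth 16)

== LOOKUPS ==
["H3","H3","H3","H3","H3","H1","H3","H3","H2","no-route","H3","H3","H0","H2"]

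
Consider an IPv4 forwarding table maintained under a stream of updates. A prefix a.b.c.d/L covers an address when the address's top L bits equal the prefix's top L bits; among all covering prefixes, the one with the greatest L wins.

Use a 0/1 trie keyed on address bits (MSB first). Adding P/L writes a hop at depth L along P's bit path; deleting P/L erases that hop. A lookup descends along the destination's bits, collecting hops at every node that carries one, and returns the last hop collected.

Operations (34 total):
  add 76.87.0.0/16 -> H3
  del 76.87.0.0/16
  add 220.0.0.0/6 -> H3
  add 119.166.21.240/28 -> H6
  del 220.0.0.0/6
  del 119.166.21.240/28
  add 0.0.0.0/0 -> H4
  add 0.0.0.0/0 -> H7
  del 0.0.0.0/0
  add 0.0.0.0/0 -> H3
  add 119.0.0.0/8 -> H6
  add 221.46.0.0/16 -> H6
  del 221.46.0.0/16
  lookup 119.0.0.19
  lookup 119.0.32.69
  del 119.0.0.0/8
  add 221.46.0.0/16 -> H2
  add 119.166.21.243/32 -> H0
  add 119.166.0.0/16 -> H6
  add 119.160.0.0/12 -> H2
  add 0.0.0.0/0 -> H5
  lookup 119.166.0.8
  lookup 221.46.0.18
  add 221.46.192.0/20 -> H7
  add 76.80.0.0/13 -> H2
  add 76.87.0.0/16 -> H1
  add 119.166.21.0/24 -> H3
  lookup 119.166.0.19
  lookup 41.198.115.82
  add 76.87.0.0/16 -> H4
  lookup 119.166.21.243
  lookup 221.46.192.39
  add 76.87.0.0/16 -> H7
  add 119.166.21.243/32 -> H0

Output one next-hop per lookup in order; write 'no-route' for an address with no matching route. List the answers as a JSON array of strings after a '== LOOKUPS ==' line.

Trace:
  + 76.87.0.0/16 (H3) depth=16
  - 76.87.0.0/16 clear@16
  + 220.0.0.0/6 (H3) depth=6
  + 119.166.21.240/28 (H6) depth=28
  - 220.0.0.0/6 clear@6
  - 119.166.21.240/28 clear@28
  + 0.0.0.0/0 (H4) depth=0
  + 0.0.0.0/0 (H7) depth=0
  - 0.0.0.0/0 clear@0
  + 0.0.0.0/0 (H3) depth=0
  + 119.0.0.0/8 (H6) depth=8
  + 221.46.0.0/16 (H6) depth=16
  - 221.46.0.0/16 clear@16
  ? 119.0.0.19  path d0:H3→d1:-→d2:-→d3:-→d4:-→d5:-→d6:-→d7:-→d8:H6  best=H6
  ? 119.0.32.69  path d0:H3→d1:-→d2:-→d3:-→d4:-→d5:-→d6:-→d7:-→d8:H6  best=H6
  - 119.0.0.0/8 clear@8
  + 221.46.0.0/16 (H2) depth=16
  + 119.166.21.243/32 (H0) depth=32
  + 119.166.0.0/16 (H6) depth=16
  + 119.160.0.0/12 (H2) depth=12
  + 0.0.0.0/0 (H5) depth=0
  ? 119.166.0.8  path d0:H5→d1:-→d2:-→d3:-→d4:-→d5:-→d6:-→d7:-→d8:-→d9:-→d10:-→d11:-→d12:H2→d13:-→d14:-→d15:-→d16:H6→d17:-→d18:-→d19:-  best=H6
  ? 221.46.0.18  path d0:H5→d1:-→d2:-→d3:-→d4:-→d5:-→d6:-→d7:-→d8:-→d9:-→d10:-→d11:-→d12:-→d13:-→d14:-→d15:-→d16:H2  best=H2
  + 221.46.192.0/20 (H7) depth=20
  + 76.80.0.0/13 (H2) depth=13
  + 76.87.0.0/16 (H1) depth=16
  + 119.166.21.0/24 (H3) depth=24
  ? 119.166.0.19  path d0:H5→d1:-→d2:-→d3:-→d4:-→d5:-→d6:-→d7:-→d8:-→d9:-→d10:-→d11:-→d12:H2→d13:-→d14:-→d15:-→d16:H6→d17:-→d18:-→d19:-  best=H6
  ? 41.198.115.82  path d0:H5→d1:-  best=H5
  + 76.87.0.0/16 (H4) depth=16
  ? 119.166.21.243  path d0:H5→d1:-→d2:-→d3:-→d4:-→d5:-→d6:-→d7:-→d8:-→d9:-→d10:-→d11:-→d12:H2→d13:-→d14:-→d15:-→d16:H6→d17:-→d18:-→d19:-→d20:-→d21:-→d22:-→d23:-→d24:H3→d25:-→d26:-→d27:-→d28:-→d29:-→d30:-→d31:-→d32:H0  best=H0
  ? 221.46.192.39  path d0:H5→d1:-→d2:-→d3:-→d4:-→d5:-→d6:-→d7:-→d8:-→d9:-→d10:-→d11:-→d12:-→d13:-→d14:-→d15:-→d16:H2→d17:-→d18:-→d19:-→d20:H7  best=H7
  + 76.87.0.0/16 (H7) depth=16
  + 119.166.21.243/32 (H0) depth=32

== LOOKUPS ==
["H6","H6","H6","H2","H6","H5","H0","H7"]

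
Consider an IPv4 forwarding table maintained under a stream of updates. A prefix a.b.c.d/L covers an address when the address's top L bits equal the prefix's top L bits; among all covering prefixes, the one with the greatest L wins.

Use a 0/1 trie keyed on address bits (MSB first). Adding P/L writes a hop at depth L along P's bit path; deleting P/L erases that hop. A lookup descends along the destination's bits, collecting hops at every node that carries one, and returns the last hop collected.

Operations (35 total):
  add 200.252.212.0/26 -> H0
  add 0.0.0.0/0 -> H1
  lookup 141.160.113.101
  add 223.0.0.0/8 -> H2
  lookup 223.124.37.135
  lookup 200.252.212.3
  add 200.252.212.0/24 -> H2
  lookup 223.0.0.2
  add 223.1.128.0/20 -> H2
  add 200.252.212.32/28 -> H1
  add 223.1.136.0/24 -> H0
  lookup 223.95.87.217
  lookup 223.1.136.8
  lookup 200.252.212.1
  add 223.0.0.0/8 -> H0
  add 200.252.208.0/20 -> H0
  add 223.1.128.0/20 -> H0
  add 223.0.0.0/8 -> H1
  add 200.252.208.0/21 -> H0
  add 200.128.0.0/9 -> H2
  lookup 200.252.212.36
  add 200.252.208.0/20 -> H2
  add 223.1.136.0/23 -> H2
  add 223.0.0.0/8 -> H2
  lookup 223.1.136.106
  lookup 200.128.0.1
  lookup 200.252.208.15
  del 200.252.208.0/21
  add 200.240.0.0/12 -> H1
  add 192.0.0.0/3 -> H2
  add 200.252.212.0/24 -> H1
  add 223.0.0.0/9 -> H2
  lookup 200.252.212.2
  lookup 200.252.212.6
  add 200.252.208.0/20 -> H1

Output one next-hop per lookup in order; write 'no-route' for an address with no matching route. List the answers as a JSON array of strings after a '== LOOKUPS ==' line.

Apply in order:
  add 200.252.212.0/26 -> H0 at depth 26
  add 0.0.0.0/0 -> H1 at depth 0
  lookup 141.160.113.101: bits 1 walk d0:H1→d1:- -> H1
  add 223.0.0.0/8 -> H2 at depth 8
  lookup 223.124.37.135: bits 11011111 walk d0:H1→d1:-→d2:-→d3:-→d4:-→d5:-→d6:-→d7:-→d8:H2 -> H2
  lookup 200.252.212.3: bits 11001000111111001101010000 walk d0:H1→d1:-→d2:-→d3:-→d4:-→d5:-→d6:-→d7:-→d8:-→d9:-→d10:-→d11:-→d12:-→d13:-→d14:-→d15:-→d16:-→d17:-→d18:-→d19:-→d20:-→d21:-→d22:-→d23:-→d24:-→d25:-→d26:H0 -> H0
  add 200.252.212.0/24 -> H2 at depth 24
  lookup 223.0.0.2: bits 11011111 walk d0:H1→d1:-→d2:-→d3:-→d4:-→d5:-→d6:-→d7:-→d8:H2 -> H2
  add 223.1.128.0/20 -> H2 at depth 20
  add 200.252.212.32/28 -> H1 at depth 28
  add 223.1.136.0/24 -> H0 at depth 24
  lookup 223.95.87.217: bits 110111110 walk d0:H1→d1:-→d2:-→d3:-→d4:-→d5:-→d6:-→d7:-→d8:H2→d9:- -> H2
  lookup 223.1.136.8: bits 110111110000000110001000 walk d0:H1→d1:-→d2:-→d3:-→d4:-→d5:-→d6:-→d7:-→d8:H2→d9:-→d10:-→d11:-→d12:-→d13:-→d14:-→d15:-→d16:-→d17:-→d18:-→d19:-→d20:H2→d21:-→d22:-→d23:-→d24:H0 -> H0
  lookup 200.252.212.1: bits 11001000111111001101010000 walk d0:H1→d1:-→d2:-→d3:-→d4:-→d5:-→d6:-→d7:-→d8:-→d9:-→d10:-→d11:-→d12:-→d13:-→d14:-→d15:-→d16:-→d17:-→d18:-→d19:-→d20:-→d21:-→d22:-→d23:-→d24:H2→d25:-→d26:H0 -> H0
  add 223.0.0.0/8 -> H0 at depth 8
  add 200.252.208.0/20 -> H0 at depth 20
  add 223.1.128.0/20 -> H0 at depth 20
  add 223.0.0.0/8 -> H1 at depth 8
  add 200.252.208.0/21 -> H0 at depth 21
  add 200.128.0.0/9 -> H2 at depth 9
  lookup 200.252.212.36: bits 1100100011111100110101000010 walk d0:H1→d1:-→d2:-→d3:-→d4:-→d5:-→d6:-→d7:-→d8:-→d9:H2→d10:-→d11:-→d12:-→d13:-→d14:-→d15:-→d16:-→d17:-→d18:-→d19:-→d20:H0→d21:H0→d22:-→d23:-→d24:H2→d25:-→d26:H0→d27:-→d28:H1 -> H1
  add 200.252.208.0/20 -> H2 at depth 20
  add 223.1.136.0/23 -> H2 at depth 23
  add 223.0.0.0/8 -> H2 at depth 8
  lookup 223.1.136.106: bits 110111110000000110001000 walk d0:H1→d1:-→d2:-→d3:-→d4:-→d5:-→d6:-→d7:-→d8:H2→d9:-→d10:-→d11:-→d12:-→d13:-→d14:-→d15:-→d16:-→d17:-→d18:-→d19:-→d20:H0→d21:-→d22:-→d23:H2→d24:H0 -> H0
  lookup 200.128.0.1: bits 110010001 walk d0:H1→d1:-→d2:-→d3:-→d4:-→d5:-→d6:-→d7:-→d8:-→d9:H2 -> H2
  lookup 200.252.208.15: bits 110010001111110011010 walk d0:H1→d1:-→d2:-→d3:-→d4:-→d5:-→d6:-→d7:-→d8:-→d9:H2→d10:-→d11:-→d12:-→d13:-→d14:-→d15:-→d16:-→d17:-→d18:-→d19:-→d20:H2→d21:H0 -> H0
  del 200.252.208.0/21 (clear depth 21)
  add 200.240.0.0/12 -> H1 at depth 12
  add 192.0.0.0/3 -> H2 at depth 3
  add 200.252.212.0/24 -> H1 at depth 24
  add 223.0.0.0/9 -> H2 at depth 9
  lookup 200.252.212.2: bits 11001000111111001101010000 walk d0:H1→d1:-→d2:-→d3:H2→d4:-→d5:-→d6:-→d7:-→d8:-→d9:H2→d10:-→d11:-→d12:H1→d13:-→d14:-→d15:-→d16:-→d17:-→d18:-→d19:-→d20:H2→d21:-→d22:-→d23:-→d24:H1→d25:-→d26:H0 -> H0
  lookup 200.252.212.6: bits 11001000111111001101010000 walk d0:H1→d1:-→d2:-→d3:H2→d4:-→d5:-→d6:-→d7:-→d8:-→d9:H2→d10:-→d11:-→d12:H1→d13:-→d14:-→d15:-→d16:-→d17:-→d18:-→d19:-→d20:H2→d21:-→d22:-→d23:-→d24:H1→d25:-→d26:H0 -> H0
  add 200.252.208.0/20 -> H1 at depth 20

== LOOKUPS ==
["H1","H2","H0","H2","H2","H0","H0","H1","H0","H2","H0","H0","H0"]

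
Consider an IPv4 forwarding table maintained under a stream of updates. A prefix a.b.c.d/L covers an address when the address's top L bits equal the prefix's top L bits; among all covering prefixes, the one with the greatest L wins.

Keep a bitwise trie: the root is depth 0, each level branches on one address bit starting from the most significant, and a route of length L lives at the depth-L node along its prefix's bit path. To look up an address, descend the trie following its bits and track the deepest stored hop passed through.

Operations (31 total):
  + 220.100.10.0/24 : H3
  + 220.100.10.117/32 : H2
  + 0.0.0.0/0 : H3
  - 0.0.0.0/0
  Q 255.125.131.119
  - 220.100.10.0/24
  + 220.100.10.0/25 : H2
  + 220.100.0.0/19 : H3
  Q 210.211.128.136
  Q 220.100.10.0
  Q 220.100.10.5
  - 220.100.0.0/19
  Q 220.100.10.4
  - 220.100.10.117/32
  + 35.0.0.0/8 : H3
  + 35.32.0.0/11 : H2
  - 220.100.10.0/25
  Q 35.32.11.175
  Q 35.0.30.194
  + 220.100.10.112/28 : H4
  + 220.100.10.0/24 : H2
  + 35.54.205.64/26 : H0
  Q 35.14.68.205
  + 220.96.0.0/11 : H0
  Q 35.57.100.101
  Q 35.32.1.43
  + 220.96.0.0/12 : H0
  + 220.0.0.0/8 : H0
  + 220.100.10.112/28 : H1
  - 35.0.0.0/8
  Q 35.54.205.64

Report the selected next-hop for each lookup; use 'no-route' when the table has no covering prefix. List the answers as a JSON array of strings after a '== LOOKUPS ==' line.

Apply in order:
  + 220.100.10.0/24 (H3) depth=24
  + 220.100.10.117/32 (H2) depth=32
  + 0.0.0.0/0 (H3) depth=0
  del 0.0.0.0/0 (clear depth 0)
  ? 255.125.131.119  path d0:-→d1:-→d2:-  best=no-route
  del 220.100.10.0/24 (clear depth 24)
  + 220.100.10.0/25 (H2) depth=25
  + 220.100.0.0/19 (H3) depth=19
  ? 210.211.128.136  path d0:-→d1:-→d2:-→d3:-→d4:-  best=no-route
  ? 220.100.10.0  path d0:-→d1:-→d2:-→d3:-→d4:-→d5:-→d6:-→d7:-→d8:-→d9:-→d10:-→d11:-→d12:-→d13:-→d14:-→d15:-→d16:-→d17:-→d18:-→d19:H3→d20:-→d21:-→d22:-→d23:-→d24:-→d25:H2  best=H2
  ? 220.100.10.5  path d0:-→d1:-→d2:-→d3:-→d4:-→d5:-→d6:-→d7:-→d8:-→d9:-→d10:-→d11:-→d12:-→d13:-→d14:-→d15:-→d16:-→d17:-→d18:-→d19:H3→d20:-→d21:-→d22:-→d23:-→d24:-→d25:H2  best=H2
  del 220.100.0.0/19 (clear depth 19)
  ? 220.100.10.4  path d0:-→d1:-→d2:-→d3:-→d4:-→d5:-→d6:-→d7:-→d8:-→d9:-→d10:-→d11:-→d12:-→d13:-→d14:-→d15:-→d16:-→d17:-→d18:-→d19:-→d20:-→d21:-→d22:-→d23:-→d24:-→d25:H2  best=H2
  del 220.100.10.117/32 (clear depth 32)
  + 35.0.0.0/8 (H3) depth=8
  + 35.32.0.0/11 (H2) depth=11
  del 220.100.10.0/25 (clear depth 25)
  ? 35.32.11.175  path d0:-→d1:-→d2:-→d3:-→d4:-→d5:-→d6:-→d7:-→d8:H3→d9:-→d10:-→d11:H2  best=H2
  ? 35.0.30.194  path d0:-→d1:-→d2:-→d3:-→d4:-→d5:-→d6:-→d7:-→d8:H3→d9:-→d10:-  best=H3
  + 220.100.10.112/28 (H4) depth=28
  + 220.100.10.0/24 (H2) depth=24
  + 35.54.205.64/26 (H0) depth=26
  ? 35.14.68.205  path d0:-→d1:-→d2:-→d3:-→d4:-→d5:-→d6:-→d7:-→d8:H3→d9:-→d10:-  best=H3
  + 220.96.0.0/11 (H0) depth=11
  ? 35.57.100.101  path d0:-→d1:-→d2:-→d3:-→d4:-→d5:-→d6:-→d7:-→d8:H3→d9:-→d10:-→d11:H2→d12:-  best=H2
  ? 35.32.1.43  path d0:-→d1:-→d2:-→d3:-→d4:-→d5:-→d6:-→d7:-→d8:H3→d9:-→d10:-→d11:H2  best=H2
  + 220.96.0.0/12 (H0) depth=12
  + 220.0.0.0/8 (H0) depth=8
  + 220.100.10.112/28 (H1) depth=28
  del 35.0.0.0/8 (clear depth 8)
  ? 35.54.205.64  path d0:-→d1:-→d2:-→d3:-→d4:-→d5:-→d6:-→d7:-→d8:-→d9:-→d10:-→d11:H2→d12:-→d13:-→d14:-→d15:-→d16:-→d17:-→d18:-→d19:-→d20:-→d21:-→d22:-→d23:-→d24:-→d25:-→d26:H0  best=H0

== LOOKUPS ==
["no-route","no-route","H2","H2","H2","H2","H3","H3","H2","H2","H0"]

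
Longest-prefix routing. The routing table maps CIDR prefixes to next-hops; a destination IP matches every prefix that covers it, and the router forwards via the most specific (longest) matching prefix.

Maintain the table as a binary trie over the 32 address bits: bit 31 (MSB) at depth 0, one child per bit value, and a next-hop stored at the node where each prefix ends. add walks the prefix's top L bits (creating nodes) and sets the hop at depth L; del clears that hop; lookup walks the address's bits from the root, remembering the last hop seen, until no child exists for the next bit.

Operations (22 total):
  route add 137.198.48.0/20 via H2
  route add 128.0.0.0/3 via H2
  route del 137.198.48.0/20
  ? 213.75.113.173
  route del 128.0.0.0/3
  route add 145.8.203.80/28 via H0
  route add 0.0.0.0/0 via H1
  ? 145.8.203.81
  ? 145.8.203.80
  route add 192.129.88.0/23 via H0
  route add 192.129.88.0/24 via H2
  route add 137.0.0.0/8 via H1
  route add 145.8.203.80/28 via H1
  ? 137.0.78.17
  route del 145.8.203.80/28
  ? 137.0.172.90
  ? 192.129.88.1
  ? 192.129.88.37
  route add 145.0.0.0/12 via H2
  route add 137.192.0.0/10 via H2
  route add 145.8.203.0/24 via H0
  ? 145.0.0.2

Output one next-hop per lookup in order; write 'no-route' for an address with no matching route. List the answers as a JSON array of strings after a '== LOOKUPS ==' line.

Trace:
  + 137.198.48.0/20 (H2) depth=20
  + 128.0.0.0/3 (H2) depth=3
  - 137.198.48.0/20 clear@20
  Q 213.75.113.173: descend 1 ; hops seen [∅] ; pick no-route
  - 128.0.0.0/3 clear@3
  + 145.8.203.80/28 (H0) depth=28
  + 0.0.0.0/0 (H1) depth=0
  Q 145.8.203.81: descend 1001000100001000110010110101 ; hops seen [H1,H0] ; pick H0
  Q 145.8.203.80: descend 1001000100001000110010110101 ; hops seen [H1,H0] ; pick H0
  + 192.129.88.0/23 (H0) depth=23
  + 192.129.88.0/24 (H2) depth=24
  + 137.0.0.0/8 (H1) depth=8
  + 145.8.203.80/28 (H1) depth=28
  Q 137.0.78.17: descend 10001001 ; hops seen [H1,H1] ; pick H1
  - 145.8.203.80/28 clear@28
  Q 137.0.172.90: descend 10001001 ; hops seen [H1,H1] ; pick H1
  Q 192.129.88.1: descend 110000001000000101011000 ; hops seen [H1,H0,H2] ; pick H2
  Q 192.129.88.37: descend 110000001000000101011000 ; hops seen [H1,H0,H2] ; pick H2
  + 145.0.0.0/12 (H2) depth=12
  + 137.192.0.0/10 (H2) depth=10
  + 145.8.203.0/24 (H0) depth=24
  Q 145.0.0.2: descend 100100010000 ; hops seen [H1,H2] ; pick H2

== LOOKUPS ==
["no-route","H0","H0","H1","H1","H2","H2","H2"]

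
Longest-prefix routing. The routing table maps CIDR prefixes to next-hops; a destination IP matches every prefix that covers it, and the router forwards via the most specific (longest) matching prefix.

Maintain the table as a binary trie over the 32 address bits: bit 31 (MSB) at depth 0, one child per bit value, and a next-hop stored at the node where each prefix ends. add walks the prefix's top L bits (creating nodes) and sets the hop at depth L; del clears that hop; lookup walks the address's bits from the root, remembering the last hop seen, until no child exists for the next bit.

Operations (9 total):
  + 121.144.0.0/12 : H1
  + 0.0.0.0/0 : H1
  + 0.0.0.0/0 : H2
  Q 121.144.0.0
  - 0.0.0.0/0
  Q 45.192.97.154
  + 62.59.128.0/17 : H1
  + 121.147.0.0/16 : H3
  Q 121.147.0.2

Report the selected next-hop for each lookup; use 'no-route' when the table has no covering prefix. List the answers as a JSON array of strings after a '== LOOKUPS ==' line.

Process each operation:
  + 121.144.0.0/12 (H1) depth=12
  + 0.0.0.0/0 (H1) depth=0
  + 0.0.0.0/0 (H2) depth=0
  Q 121.144.0.0: descend 011110011001 ; hops seen [H2,H1] ; pick H1
  - 0.0.0.0/0 clear@0
  Q 45.192.97.154: descend 0 ; hops seen [∅] ; pick no-route
  + 62.59.128.0/17 (H1) depth=17
  + 121.147.0.0/16 (H3) depth=16
  Q 121.147.0.2: descend 0111100110010011 ; hops seen [H1,H3] ; pick H3

== LOOKUPS ==
["H1","no-route","H3"]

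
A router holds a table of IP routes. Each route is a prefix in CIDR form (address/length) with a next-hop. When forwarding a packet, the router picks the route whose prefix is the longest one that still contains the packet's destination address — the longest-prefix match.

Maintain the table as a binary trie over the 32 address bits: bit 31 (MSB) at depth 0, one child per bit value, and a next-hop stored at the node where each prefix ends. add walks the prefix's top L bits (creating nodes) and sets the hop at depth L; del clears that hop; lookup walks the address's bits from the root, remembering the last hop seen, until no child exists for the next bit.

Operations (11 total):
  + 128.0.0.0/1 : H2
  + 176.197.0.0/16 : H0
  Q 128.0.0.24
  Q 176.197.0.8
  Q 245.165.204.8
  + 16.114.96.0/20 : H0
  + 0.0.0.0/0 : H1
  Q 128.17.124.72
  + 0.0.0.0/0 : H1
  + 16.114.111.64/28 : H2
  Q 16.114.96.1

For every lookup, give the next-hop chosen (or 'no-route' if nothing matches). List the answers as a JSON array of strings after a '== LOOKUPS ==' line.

Trace:
  + 128.0.0.0/1 (H2) depth=1
  + 176.197.0.0/16 (H0) depth=16
  ? 128.0.0.24  path d0:-→d1:H2→d2:-  best=H2
  ? 176.197.0.8  path d0:-→d1:H2→d2:-→d3:-→d4:-→d5:-→d6:-→d7:-→d8:-→d9:-→d10:-→d11:-→d12:-→d13:-→d14:-→d15:-→d16:H0  best=H0
  ? 245.165.204.8  path d0:-→d1:H2  best=H2
  + 16.114.96.0/20 (H0) depth=20
  + 0.0.0.0/0 (H1) depth=0
  ? 128.17.124.72  path d0:H1→d1:H2→d2:-  best=H2
  + 0.0.0.0/0 (H1) depth=0
  + 16.114.111.64/28 (H2) depth=28
  ? 16.114.96.1  path d0:H1→d1:-→d2:-→d3:-→d4:-→d5:-→d6:-→d7:-→d8:-→d9:-→d10:-→d11:-→d12:-→d13:-→d14:-→d15:-→d16:-→d17:-→d18:-→d19:-→d20:H0  best=H0

== LOOKUPS ==
["H2","H0","H2","H2","H0"]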